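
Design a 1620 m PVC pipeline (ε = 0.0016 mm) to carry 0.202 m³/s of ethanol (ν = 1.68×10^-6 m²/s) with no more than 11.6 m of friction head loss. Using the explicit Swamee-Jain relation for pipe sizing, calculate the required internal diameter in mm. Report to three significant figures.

Swamee-Jain (Type III): D = 0.66·[ε^1.25·(LQ²/(gh_f))^4.75 + ν·Q^9.4·(L/(gh_f))^5.2]^0.04
LQ²/(gh_f) = 0.5809; L/(gh_f) = 14.24
Term 1 = ε^1.25·(…)^4.75 = 4.31×10^-9; Term 2 = ν·Q^9.4·(…)^5.2 = 4.93×10^-7
D = 0.66·(4.31×10^-9 + 4.93×10^-7)^0.04 = 0.3693 m = 369 mm
Check: V = 1.89 m/s, Re = 4.15×10^5, f = 0.01360, h_f = 10.8 m ≈ 11.6 m ✓

D ≈ 369 mm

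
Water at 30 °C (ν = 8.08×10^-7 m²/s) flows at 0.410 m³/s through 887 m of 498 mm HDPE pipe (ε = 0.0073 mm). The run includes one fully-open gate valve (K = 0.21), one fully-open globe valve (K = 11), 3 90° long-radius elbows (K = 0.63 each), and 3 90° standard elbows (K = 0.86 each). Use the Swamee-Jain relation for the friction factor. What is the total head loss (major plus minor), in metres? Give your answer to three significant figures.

V = 4Q/(πD²) = 2.105 m/s; V²/2g = 0.2258 m
Re = 1.30×10^6, ε/D = 1.47×10^-5 → f = 0.01153 (Swamee-Jain)
Major: h_f = f(L/D)·V²/2g = 0.01153·1781·0.2258 = 4.637 m
Minor: ΣK = 15.7; h_m = ΣK·V²/2g = 3.541 m
Total H_L = 4.637 + 3.541 = 8.178 m

H_L ≈ 8.18 m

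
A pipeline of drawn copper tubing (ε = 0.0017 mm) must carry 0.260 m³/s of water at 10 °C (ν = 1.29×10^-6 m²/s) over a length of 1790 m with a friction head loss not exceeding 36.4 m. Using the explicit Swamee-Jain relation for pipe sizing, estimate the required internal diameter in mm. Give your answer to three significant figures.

D ≈ 324 mm

Swamee-Jain (Type III): D = 0.66·[ε^1.25·(LQ²/(gh_f))^4.75 + ν·Q^9.4·(L/(gh_f))^5.2]^0.04
LQ²/(gh_f) = 0.3389; L/(gh_f) = 5.013
Term 1 = ε^1.25·(…)^4.75 = 3.60×10^-10; Term 2 = ν·Q^9.4·(…)^5.2 = 1.79×10^-8
D = 0.66·(3.60×10^-10 + 1.79×10^-8)^0.04 = 0.3236 m = 324 mm
Check: V = 3.16 m/s, Re = 7.93×10^5, f = 0.01219, h_f = 34.4 m ≈ 36.4 m ✓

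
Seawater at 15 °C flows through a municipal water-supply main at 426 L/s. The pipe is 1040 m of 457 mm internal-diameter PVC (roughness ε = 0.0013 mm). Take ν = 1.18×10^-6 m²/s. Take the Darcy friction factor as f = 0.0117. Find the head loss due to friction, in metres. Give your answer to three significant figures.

V = 4Q/(πD²) = 4·0.426/(π·0.457²) = 2.597 m/s
h_f = f(L/D)V²/(2g) = 0.01170·(1040/0.457)·2.597²/(2·9.81) = 9.153 m

h_f ≈ 9.15 m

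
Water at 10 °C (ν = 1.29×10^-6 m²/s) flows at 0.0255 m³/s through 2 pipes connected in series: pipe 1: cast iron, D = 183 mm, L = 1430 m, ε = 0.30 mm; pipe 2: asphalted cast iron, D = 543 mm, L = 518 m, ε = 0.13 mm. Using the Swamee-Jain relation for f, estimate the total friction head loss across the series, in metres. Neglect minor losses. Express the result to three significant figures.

Pipe 1: V = 0.9695 m/s, Re = 1.38×10^5, ε/D = 0.00164, f = 0.02386, h_1 = f(L/D)V²/2g = 8.931 m
Pipe 2: V = 0.1101 m/s, Re = 4.64×10^4, ε/D = 2.39×10^-4, f = 0.02202, h_2 = f(L/D)V²/2g = 0.01298 m
Series → Q common, losses add: H = Σh = 8.944 m

H ≈ 8.94 m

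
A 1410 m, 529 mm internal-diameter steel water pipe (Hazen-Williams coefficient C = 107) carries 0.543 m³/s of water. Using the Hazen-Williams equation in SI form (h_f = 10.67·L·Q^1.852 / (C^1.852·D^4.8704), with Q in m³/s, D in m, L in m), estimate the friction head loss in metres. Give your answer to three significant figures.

h_f ≈ 18.8 m

h_f = 10.67·1410·0.543^1.852 / (107^1.852·0.529^4.8704) = 18.82 m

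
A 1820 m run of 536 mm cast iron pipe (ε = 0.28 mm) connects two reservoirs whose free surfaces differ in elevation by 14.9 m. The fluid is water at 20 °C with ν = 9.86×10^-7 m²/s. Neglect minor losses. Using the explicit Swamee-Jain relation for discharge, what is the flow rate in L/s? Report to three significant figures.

Swamee-Jain (Type II): Q = -0.965·√(gD⁵h_f/L)·ln[ε/(3.7D) + √(3.17ν²L/(gD³h_f))]
√(gD⁵h_f/L) = √(9.81·0.536⁵·14.9/1820) = 0.05961
ε/(3.7D) = 1.41×10^-4; √(3.17ν²L/(gD³h_f)) = 1.58×10^-5
Q = -0.965·0.05961·ln(1.570×10^-4) = 0.5039 m³/s
Check: V = 2.23 m/s, Re = 1.21×10^6, f = 0.01736, h_f = 15.0 m ≈ 14.9 m ✓

Q ≈ 504 L/s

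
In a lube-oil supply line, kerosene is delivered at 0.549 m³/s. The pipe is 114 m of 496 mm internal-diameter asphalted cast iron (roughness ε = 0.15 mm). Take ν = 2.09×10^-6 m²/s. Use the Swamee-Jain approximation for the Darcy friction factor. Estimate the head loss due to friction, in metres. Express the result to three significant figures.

V = 4Q/(πD²) = 4·0.549/(π·0.496²) = 2.841 m/s
Re = VD/ν = 2.841·0.496/2.09×10^-6 = 6.74×10^5 → turbulent
ε/D = 0.15/496 = 3.02×10^-4
Swamee-Jain: f = 0.01609
h_f = f(L/D)V²/(2g) = 0.01609·(114/0.496)·2.841²/(2·9.81) = 1.522 m

h_f ≈ 1.52 m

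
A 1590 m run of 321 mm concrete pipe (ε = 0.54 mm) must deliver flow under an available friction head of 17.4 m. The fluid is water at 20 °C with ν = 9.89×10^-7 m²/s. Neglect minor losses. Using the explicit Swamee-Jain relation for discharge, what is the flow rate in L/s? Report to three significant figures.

Q ≈ 141 L/s

Swamee-Jain (Type II): Q = -0.965·√(gD⁵h_f/L)·ln[ε/(3.7D) + √(3.17ν²L/(gD³h_f))]
√(gD⁵h_f/L) = √(9.81·0.321⁵·17.4/1590) = 0.01913
ε/(3.7D) = 4.55×10^-4; √(3.17ν²L/(gD³h_f)) = 2.96×10^-5
Q = -0.965·0.01913·ln(4.842×10^-4) = 0.1409 m³/s
Check: V = 1.74 m/s, Re = 5.65×10^5, f = 0.02286, h_f = 17.5 m ≈ 17.4 m ✓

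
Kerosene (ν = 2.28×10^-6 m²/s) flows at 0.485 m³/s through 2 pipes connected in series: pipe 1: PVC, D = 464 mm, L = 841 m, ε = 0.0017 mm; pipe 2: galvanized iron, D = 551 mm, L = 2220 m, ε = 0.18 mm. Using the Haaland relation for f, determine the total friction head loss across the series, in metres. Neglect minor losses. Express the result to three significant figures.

Pipe 1: V = 2.868 m/s, Re = 5.84×10^5, ε/D = 3.66×10^-6, f = 0.01275, h_1 = f(L/D)V²/2g = 9.692 m
Pipe 2: V = 2.034 m/s, Re = 4.92×10^5, ε/D = 3.27×10^-4, f = 0.01638, h_2 = f(L/D)V²/2g = 13.92 m
Series → Q common, losses add: H = Σh = 23.61 m

H ≈ 23.6 m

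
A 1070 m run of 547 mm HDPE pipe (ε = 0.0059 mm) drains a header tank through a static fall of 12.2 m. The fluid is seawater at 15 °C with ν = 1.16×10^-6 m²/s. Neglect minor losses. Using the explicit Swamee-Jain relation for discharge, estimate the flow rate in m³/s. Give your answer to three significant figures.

Q ≈ 0.780 m³/s

Swamee-Jain (Type II): Q = -0.965·√(gD⁵h_f/L)·ln[ε/(3.7D) + √(3.17ν²L/(gD³h_f))]
√(gD⁵h_f/L) = √(9.81·0.547⁵·12.2/1070) = 0.07401
ε/(3.7D) = 2.92×10^-6; √(3.17ν²L/(gD³h_f)) = 1.53×10^-5
Q = -0.965·0.07401·ln(1.818×10^-5) = 0.7796 m³/s
Check: V = 3.32 m/s, Re = 1.56×10^6, f = 0.01113, h_f = 12.2 m ≈ 12.2 m ✓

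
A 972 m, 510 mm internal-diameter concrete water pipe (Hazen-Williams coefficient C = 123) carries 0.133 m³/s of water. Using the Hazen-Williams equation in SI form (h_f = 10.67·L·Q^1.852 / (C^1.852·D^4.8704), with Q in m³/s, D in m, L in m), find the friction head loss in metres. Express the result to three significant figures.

h_f ≈ 0.885 m

h_f = 10.67·972·0.133^1.852 / (123^1.852·0.510^4.8704) = 0.8850 m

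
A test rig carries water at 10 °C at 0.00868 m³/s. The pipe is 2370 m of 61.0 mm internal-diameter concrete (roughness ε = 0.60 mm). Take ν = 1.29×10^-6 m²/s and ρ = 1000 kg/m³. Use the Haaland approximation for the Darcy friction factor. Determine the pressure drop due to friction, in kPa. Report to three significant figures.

Δp ≈ 6540 kPa

V = 4Q/(πD²) = 4·0.00868/(π·0.0610²) = 2.970 m/s
Re = VD/ν = 2.970·0.0610/1.29×10^-6 = 1.40×10^5 → turbulent
ε/D = 0.60/61.0 = 0.00984
Haaland: f = 0.03817
h_f = f(L/D)V²/(2g) = 0.03817·(2370/0.0610)·2.970²/(2·9.81) = 666.8 m
Δp = ρg·h_f = 1000·9.81·666.8 = 6541 kPa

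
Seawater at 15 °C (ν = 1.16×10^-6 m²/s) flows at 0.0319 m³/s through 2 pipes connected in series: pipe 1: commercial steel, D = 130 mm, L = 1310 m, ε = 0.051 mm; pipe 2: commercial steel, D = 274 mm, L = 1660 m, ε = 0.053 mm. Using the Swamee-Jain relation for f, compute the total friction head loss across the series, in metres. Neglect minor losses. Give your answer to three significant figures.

H ≈ 54.6 m

Pipe 1: V = 2.403 m/s, Re = 2.69×10^5, ε/D = 3.92×10^-4, f = 0.01784, h_1 = f(L/D)V²/2g = 52.92 m
Pipe 2: V = 0.5410 m/s, Re = 1.28×10^5, ε/D = 1.93×10^-4, f = 0.01823, h_2 = f(L/D)V²/2g = 1.647 m
Series → Q common, losses add: H = Σh = 54.57 m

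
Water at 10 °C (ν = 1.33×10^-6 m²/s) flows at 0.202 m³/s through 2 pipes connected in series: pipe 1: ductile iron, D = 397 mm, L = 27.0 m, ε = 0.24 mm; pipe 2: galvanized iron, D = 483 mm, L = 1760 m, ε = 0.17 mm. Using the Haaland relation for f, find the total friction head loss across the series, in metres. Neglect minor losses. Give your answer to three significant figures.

Pipe 1: V = 1.632 m/s, Re = 4.87×10^5, ε/D = 6.05×10^-4, f = 0.01823, h_1 = f(L/D)V²/2g = 0.1683 m
Pipe 2: V = 1.102 m/s, Re = 4.00×10^5, ε/D = 3.52×10^-4, f = 0.01679, h_2 = f(L/D)V²/2g = 3.790 m
Series → Q common, losses add: H = Σh = 3.958 m

H ≈ 3.96 m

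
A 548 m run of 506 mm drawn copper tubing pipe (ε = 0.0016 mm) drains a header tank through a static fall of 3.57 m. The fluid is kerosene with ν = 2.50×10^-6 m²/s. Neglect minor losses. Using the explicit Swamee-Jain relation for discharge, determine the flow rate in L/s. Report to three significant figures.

Swamee-Jain (Type II): Q = -0.965·√(gD⁵h_f/L)·ln[ε/(3.7D) + √(3.17ν²L/(gD³h_f))]
√(gD⁵h_f/L) = √(9.81·0.506⁵·3.57/548) = 0.04604
ε/(3.7D) = 8.55×10^-7; √(3.17ν²L/(gD³h_f)) = 4.89×10^-5
Q = -0.965·0.04604·ln(4.977×10^-5) = 0.4402 m³/s
Check: V = 2.19 m/s, Re = 4.43×10^5, f = 0.01343, h_f = 3.55 m ≈ 3.57 m ✓

Q ≈ 440 L/s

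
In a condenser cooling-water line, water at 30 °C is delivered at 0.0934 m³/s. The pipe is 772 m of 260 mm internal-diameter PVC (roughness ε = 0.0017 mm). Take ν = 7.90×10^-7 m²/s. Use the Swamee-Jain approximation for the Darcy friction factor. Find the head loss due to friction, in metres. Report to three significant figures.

V = 4Q/(πD²) = 4·0.0934/(π·0.260²) = 1.759 m/s
Re = VD/ν = 1.759·0.260/7.90×10^-7 = 5.79×10^5 → turbulent
ε/D = 0.0017/260 = 6.54×10^-6
Swamee-Jain: f = 0.01287
h_f = f(L/D)V²/(2g) = 0.01287·(772/0.260)·1.759²/(2·9.81) = 6.028 m

h_f ≈ 6.03 m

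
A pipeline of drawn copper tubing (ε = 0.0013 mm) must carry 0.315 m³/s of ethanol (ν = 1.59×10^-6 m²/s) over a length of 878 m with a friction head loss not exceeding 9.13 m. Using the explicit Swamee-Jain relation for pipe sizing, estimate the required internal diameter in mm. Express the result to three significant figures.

D ≈ 403 mm

Swamee-Jain (Type III): D = 0.66·[ε^1.25·(LQ²/(gh_f))^4.75 + ν·Q^9.4·(L/(gh_f))^5.2]^0.04
LQ²/(gh_f) = 0.9727; L/(gh_f) = 9.803
Term 1 = ε^1.25·(…)^4.75 = 3.85×10^-8; Term 2 = ν·Q^9.4·(…)^5.2 = 4.37×10^-6
D = 0.66·(3.85×10^-8 + 4.37×10^-6)^0.04 = 0.4030 m = 403 mm
Check: V = 2.47 m/s, Re = 6.26×10^5, f = 0.01264, h_f = 8.56 m ≈ 9.13 m ✓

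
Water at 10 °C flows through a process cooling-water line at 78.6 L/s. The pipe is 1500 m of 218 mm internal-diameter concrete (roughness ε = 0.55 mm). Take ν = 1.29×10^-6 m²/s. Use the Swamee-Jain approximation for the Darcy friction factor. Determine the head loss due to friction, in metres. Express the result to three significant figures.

V = 4Q/(πD²) = 4·0.0786/(π·0.218²) = 2.106 m/s
Re = VD/ν = 2.106·0.218/1.29×10^-6 = 3.56×10^5 → turbulent
ε/D = 0.55/218 = 0.00252
Swamee-Jain: f = 0.02550
h_f = f(L/D)V²/(2g) = 0.02550·(1500/0.218)·2.106²/(2·9.81) = 39.66 m

h_f ≈ 39.7 m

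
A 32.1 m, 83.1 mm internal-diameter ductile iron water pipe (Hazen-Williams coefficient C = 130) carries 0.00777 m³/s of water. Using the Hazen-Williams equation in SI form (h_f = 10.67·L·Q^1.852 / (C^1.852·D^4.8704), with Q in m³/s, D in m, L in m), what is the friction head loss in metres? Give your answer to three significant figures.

h_f ≈ 0.943 m

h_f = 10.67·32.1·0.00777^1.852 / (130^1.852·0.0831^4.8704) = 0.9434 m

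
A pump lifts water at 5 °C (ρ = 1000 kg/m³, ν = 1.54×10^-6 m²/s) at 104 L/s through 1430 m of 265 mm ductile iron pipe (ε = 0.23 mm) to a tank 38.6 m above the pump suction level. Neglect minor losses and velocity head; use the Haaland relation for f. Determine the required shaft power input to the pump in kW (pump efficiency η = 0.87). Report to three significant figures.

V = 4Q/(πD²) = 1.886 m/s; Re = 3.24×10^5; ε/D = 8.68×10^-4; f = 0.01988
h_f = f(L/D)V²/2g = 19.44 m
Total head H = z + h_f = 38.6 + 19.44 = 58.04 m
P_hyd = ρgQH = 1000·9.81·0.104·58.04 = 59.22 kW
P_shaft = P_hyd/η = 59.22/0.87 = 68.07 kW

P_shaft ≈ 68.1 kW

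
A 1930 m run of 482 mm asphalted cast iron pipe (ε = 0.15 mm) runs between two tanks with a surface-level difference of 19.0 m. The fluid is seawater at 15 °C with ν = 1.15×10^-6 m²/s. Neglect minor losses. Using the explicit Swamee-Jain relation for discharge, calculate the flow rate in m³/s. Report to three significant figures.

Swamee-Jain (Type II): Q = -0.965·√(gD⁵h_f/L)·ln[ε/(3.7D) + √(3.17ν²L/(gD³h_f))]
√(gD⁵h_f/L) = √(9.81·0.482⁵·19.0/1930) = 0.05012
ε/(3.7D) = 8.41×10^-5; √(3.17ν²L/(gD³h_f)) = 1.97×10^-5
Q = -0.965·0.05012·ln(1.038×10^-4) = 0.4437 m³/s
Check: V = 2.43 m/s, Re = 1.02×10^6, f = 0.01584, h_f = 19.1 m ≈ 19.0 m ✓

Q ≈ 0.444 m³/s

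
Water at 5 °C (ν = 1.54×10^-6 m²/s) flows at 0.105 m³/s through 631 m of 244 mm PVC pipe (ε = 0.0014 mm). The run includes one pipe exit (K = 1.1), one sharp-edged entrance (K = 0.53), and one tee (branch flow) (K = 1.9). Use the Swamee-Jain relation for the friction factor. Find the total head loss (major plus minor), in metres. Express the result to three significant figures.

V = 4Q/(πD²) = 2.246 m/s; V²/2g = 0.2570 m
Re = 3.56×10^5, ε/D = 5.74×10^-6 → f = 0.01400 (Swamee-Jain)
Major: h_f = f(L/D)·V²/2g = 0.01400·2586·0.2570 = 9.305 m
Minor: ΣK = 3.53; h_m = ΣK·V²/2g = 0.9072 m
Total H_L = 9.305 + 0.9072 = 10.21 m

H_L ≈ 10.2 m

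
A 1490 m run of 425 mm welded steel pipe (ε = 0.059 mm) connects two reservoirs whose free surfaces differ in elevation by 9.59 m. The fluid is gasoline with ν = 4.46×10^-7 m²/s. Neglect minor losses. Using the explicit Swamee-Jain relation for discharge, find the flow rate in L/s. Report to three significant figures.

Swamee-Jain (Type II): Q = -0.965·√(gD⁵h_f/L)·ln[ε/(3.7D) + √(3.17ν²L/(gD³h_f))]
√(gD⁵h_f/L) = √(9.81·0.425⁵·9.59/1490) = 0.02959
ε/(3.7D) = 3.75×10^-5; √(3.17ν²L/(gD³h_f)) = 1.14×10^-5
Q = -0.965·0.02959·ln(4.893×10^-5) = 0.2834 m³/s
Check: V = 2.00 m/s, Re = 1.90×10^6, f = 0.01353, h_f = 9.65 m ≈ 9.59 m ✓

Q ≈ 283 L/s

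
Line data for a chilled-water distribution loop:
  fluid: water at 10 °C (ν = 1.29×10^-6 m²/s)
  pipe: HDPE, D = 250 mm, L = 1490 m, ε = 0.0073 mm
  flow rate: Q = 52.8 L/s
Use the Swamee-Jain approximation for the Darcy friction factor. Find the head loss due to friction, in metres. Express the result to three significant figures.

V = 4Q/(πD²) = 4·0.0528/(π·0.250²) = 1.076 m/s
Re = VD/ν = 1.076·0.250/1.29×10^-6 = 2.08×10^5 → turbulent
ε/D = 0.0073/250 = 2.92×10^-5
Swamee-Jain: f = 0.01568
h_f = f(L/D)V²/(2g) = 0.01568·(1490/0.250)·1.076²/(2·9.81) = 5.511 m

h_f ≈ 5.51 m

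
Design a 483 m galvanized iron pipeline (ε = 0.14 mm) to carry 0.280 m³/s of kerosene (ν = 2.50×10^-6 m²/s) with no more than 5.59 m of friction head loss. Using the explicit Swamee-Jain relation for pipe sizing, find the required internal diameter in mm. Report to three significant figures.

D ≈ 401 mm

Swamee-Jain (Type III): D = 0.66·[ε^1.25·(LQ²/(gh_f))^4.75 + ν·Q^9.4·(L/(gh_f))^5.2]^0.04
LQ²/(gh_f) = 0.6905; L/(gh_f) = 8.808
Term 1 = ε^1.25·(…)^4.75 = 2.62×10^-6; Term 2 = ν·Q^9.4·(…)^5.2 = 1.30×10^-6
D = 0.66·(2.62×10^-6 + 1.30×10^-6)^0.04 = 0.4011 m = 401 mm
Check: V = 2.22 m/s, Re = 3.55×10^5, f = 0.01716, h_f = 5.17 m ≈ 5.59 m ✓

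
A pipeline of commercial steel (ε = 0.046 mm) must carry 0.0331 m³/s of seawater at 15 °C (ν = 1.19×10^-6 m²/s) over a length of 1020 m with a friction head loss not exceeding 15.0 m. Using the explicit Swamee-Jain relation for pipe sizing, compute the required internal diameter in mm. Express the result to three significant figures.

D ≈ 163 mm

Swamee-Jain (Type III): D = 0.66·[ε^1.25·(LQ²/(gh_f))^4.75 + ν·Q^9.4·(L/(gh_f))^5.2]^0.04
LQ²/(gh_f) = 0.007594; L/(gh_f) = 6.932
Term 1 = ε^1.25·(…)^4.75 = 3.24×10^-16; Term 2 = ν·Q^9.4·(…)^5.2 = 3.42×10^-16
D = 0.66·(3.24×10^-16 + 3.42×10^-16)^0.04 = 0.1631 m = 163 mm
Check: V = 1.58 m/s, Re = 2.17×10^5, f = 0.01751, h_f = 14.0 m ≈ 15.0 m ✓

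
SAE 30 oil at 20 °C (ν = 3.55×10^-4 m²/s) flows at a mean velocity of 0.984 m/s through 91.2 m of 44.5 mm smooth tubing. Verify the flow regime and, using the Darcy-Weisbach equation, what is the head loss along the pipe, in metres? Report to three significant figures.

Re = VD/ν = 0.984·0.04450/3.55×10^-4 = 123 → laminar (Re < 2300)
f = 64/Re = 0.5189
h_f = f(L/D)V²/(2g) = 0.5189·(91.2/0.04450)·0.984²/(2·9.81) = 52.48 m

h_f ≈ 52.5 m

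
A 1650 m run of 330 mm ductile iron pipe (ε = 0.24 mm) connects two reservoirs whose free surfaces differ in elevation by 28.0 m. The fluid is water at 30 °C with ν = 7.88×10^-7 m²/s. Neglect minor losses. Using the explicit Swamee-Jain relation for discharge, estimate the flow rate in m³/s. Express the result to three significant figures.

Q ≈ 0.208 m³/s

Swamee-Jain (Type II): Q = -0.965·√(gD⁵h_f/L)·ln[ε/(3.7D) + √(3.17ν²L/(gD³h_f))]
√(gD⁵h_f/L) = √(9.81·0.330⁵·28.0/1650) = 0.02552
ε/(3.7D) = 1.97×10^-4; √(3.17ν²L/(gD³h_f)) = 1.81×10^-5
Q = -0.965·0.02552·ln(2.147×10^-4) = 0.2080 m³/s
Check: V = 2.43 m/s, Re = 1.02×10^6, f = 0.01867, h_f = 28.1 m ≈ 28.0 m ✓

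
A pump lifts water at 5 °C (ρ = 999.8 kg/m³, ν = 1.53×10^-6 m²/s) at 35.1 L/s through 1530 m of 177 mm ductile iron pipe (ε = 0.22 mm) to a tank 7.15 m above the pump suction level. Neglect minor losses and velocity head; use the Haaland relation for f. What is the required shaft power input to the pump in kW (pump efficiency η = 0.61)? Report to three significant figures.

V = 4Q/(πD²) = 1.426 m/s; Re = 1.65×10^5; ε/D = 0.00124; f = 0.02204
h_f = f(L/D)V²/2g = 19.76 m
Total head H = z + h_f = 7.15 + 19.76 = 26.91 m
P_hyd = ρgQH = 999.8·9.81·0.0351·26.91 = 9.265 kW
P_shaft = P_hyd/η = 9.265/0.61 = 15.19 kW

P_shaft ≈ 15.2 kW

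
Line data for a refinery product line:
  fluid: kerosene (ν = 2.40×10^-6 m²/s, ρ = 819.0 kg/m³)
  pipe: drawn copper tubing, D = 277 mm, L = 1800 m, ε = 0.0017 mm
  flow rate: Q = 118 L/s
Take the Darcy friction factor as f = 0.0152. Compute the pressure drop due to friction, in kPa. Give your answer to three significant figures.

V = 4Q/(πD²) = 4·0.118/(π·0.277²) = 1.958 m/s
h_f = f(L/D)V²/(2g) = 0.01520·(1800/0.277)·1.958²/(2·9.81) = 19.30 m
Δp = ρg·h_f = 819.0·9.81·19.30 = 155.1 kPa

Δp ≈ 155 kPa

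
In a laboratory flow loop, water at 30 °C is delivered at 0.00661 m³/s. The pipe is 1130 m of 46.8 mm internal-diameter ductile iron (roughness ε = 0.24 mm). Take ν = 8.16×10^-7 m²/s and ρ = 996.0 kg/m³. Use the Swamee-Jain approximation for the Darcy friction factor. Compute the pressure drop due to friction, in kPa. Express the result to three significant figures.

V = 4Q/(πD²) = 4·0.00661/(π·0.0468²) = 3.843 m/s
Re = VD/ν = 3.843·0.0468/8.16×10^-7 = 2.20×10^5 → turbulent
ε/D = 0.24/46.8 = 0.00513
Swamee-Jain: f = 0.03119
h_f = f(L/D)V²/(2g) = 0.03119·(1130/0.0468)·3.843²/(2·9.81) = 566.7 m
Δp = ρg·h_f = 996.0·9.81·566.7 = 5537 kPa

Δp ≈ 5540 kPa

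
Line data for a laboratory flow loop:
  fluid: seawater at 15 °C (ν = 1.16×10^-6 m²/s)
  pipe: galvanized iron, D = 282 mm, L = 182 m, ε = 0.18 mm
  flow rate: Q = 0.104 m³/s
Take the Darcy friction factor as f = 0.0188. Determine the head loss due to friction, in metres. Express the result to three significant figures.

h_f ≈ 1.71 m

V = 4Q/(πD²) = 4·0.104/(π·0.282²) = 1.665 m/s
h_f = f(L/D)V²/(2g) = 0.01880·(182/0.282)·1.665²/(2·9.81) = 1.715 m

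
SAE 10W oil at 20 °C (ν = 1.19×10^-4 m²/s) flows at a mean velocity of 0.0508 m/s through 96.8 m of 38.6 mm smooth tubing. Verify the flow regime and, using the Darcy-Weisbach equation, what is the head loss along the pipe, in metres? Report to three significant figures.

Re = VD/ν = 0.0508·0.03860/1.19×10^-4 = 16.5 → laminar (Re < 2300)
f = 64/Re = 3.884
h_f = f(L/D)V²/(2g) = 3.884·(96.8/0.03860)·0.0508²/(2·9.81) = 1.281 m

h_f ≈ 1.28 m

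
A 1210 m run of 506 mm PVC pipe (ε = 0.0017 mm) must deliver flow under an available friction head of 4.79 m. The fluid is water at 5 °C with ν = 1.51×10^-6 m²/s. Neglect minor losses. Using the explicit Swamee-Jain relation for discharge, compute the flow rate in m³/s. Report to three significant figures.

Q ≈ 0.352 m³/s

Swamee-Jain (Type II): Q = -0.965·√(gD⁵h_f/L)·ln[ε/(3.7D) + √(3.17ν²L/(gD³h_f))]
√(gD⁵h_f/L) = √(9.81·0.506⁵·4.79/1210) = 0.03589
ε/(3.7D) = 9.08×10^-7; √(3.17ν²L/(gD³h_f)) = 3.79×10^-5
Q = -0.965·0.03589·ln(3.881×10^-5) = 0.3518 m³/s
Check: V = 1.75 m/s, Re = 5.86×10^5, f = 0.01279, h_f = 4.77 m ≈ 4.79 m ✓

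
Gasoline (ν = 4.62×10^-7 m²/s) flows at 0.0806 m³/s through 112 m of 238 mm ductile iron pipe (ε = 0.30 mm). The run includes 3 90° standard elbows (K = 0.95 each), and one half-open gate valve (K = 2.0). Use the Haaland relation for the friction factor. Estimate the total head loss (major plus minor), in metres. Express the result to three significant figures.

V = 4Q/(πD²) = 1.812 m/s; V²/2g = 0.1673 m
Re = 9.33×10^5, ε/D = 0.00126 → f = 0.02107 (Haaland)
Major: h_f = f(L/D)·V²/2g = 0.02107·470.6·0.1673 = 1.659 m
Minor: ΣK = 4.85; h_m = ΣK·V²/2g = 0.8114 m
Total H_L = 1.659 + 0.8114 = 2.470 m

H_L ≈ 2.47 m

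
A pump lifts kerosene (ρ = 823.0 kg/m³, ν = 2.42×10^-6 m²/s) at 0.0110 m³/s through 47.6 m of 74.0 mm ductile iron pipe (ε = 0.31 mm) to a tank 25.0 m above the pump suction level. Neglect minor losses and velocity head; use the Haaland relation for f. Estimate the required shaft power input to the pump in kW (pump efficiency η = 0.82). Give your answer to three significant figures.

V = 4Q/(πD²) = 2.558 m/s; Re = 7.82×10^4; ε/D = 0.00419; f = 0.03006
h_f = f(L/D)V²/2g = 6.448 m
Total head H = z + h_f = 25.0 + 6.448 = 31.45 m
P_hyd = ρgQH = 823.0·9.81·0.0110·31.45 = 2.793 kW
P_shaft = P_hyd/η = 2.793/0.82 = 3.406 kW

P_shaft ≈ 3.41 kW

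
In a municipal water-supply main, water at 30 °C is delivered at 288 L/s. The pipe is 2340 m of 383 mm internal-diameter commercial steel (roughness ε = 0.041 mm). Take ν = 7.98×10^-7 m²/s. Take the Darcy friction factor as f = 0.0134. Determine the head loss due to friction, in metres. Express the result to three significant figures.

V = 4Q/(πD²) = 4·0.288/(π·0.383²) = 2.500 m/s
h_f = f(L/D)V²/(2g) = 0.01340·(2340/0.383)·2.500²/(2·9.81) = 26.08 m

h_f ≈ 26.1 m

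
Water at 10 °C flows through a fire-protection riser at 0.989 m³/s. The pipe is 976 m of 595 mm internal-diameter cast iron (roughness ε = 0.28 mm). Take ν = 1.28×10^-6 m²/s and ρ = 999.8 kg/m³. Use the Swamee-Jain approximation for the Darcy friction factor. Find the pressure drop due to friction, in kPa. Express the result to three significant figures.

Δp ≈ 175 kPa

V = 4Q/(πD²) = 4·0.989/(π·0.595²) = 3.557 m/s
Re = VD/ν = 3.557·0.595/1.28×10^-6 = 1.65×10^6 → turbulent
ε/D = 0.28/595 = 4.71×10^-4
Swamee-Jain: f = 0.01688
h_f = f(L/D)V²/(2g) = 0.01688·(976/0.595)·3.557²/(2·9.81) = 17.85 m
Δp = ρg·h_f = 999.8·9.81·17.85 = 175.1 kPa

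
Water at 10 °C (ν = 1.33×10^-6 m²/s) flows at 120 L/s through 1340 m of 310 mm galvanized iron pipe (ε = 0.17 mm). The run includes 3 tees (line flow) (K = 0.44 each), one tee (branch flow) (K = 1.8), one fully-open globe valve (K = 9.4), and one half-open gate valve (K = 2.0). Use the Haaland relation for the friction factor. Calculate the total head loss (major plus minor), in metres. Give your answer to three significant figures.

V = 4Q/(πD²) = 1.590 m/s; V²/2g = 0.1288 m
Re = 3.71×10^5, ε/D = 5.48×10^-4 → f = 0.01813 (Haaland)
Major: h_f = f(L/D)·V²/2g = 0.01813·4323·0.1288 = 10.10 m
Minor: ΣK = 14.5; h_m = ΣK·V²/2g = 1.871 m
Total H_L = 10.10 + 1.871 = 11.97 m

H_L ≈ 12.0 m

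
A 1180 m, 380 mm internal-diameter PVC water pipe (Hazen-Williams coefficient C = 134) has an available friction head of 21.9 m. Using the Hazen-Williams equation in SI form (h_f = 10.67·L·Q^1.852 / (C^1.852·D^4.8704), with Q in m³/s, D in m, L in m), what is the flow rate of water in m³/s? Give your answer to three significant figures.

Q ≈ 0.340 m³/s

Rearranging: Q = [h_f·C^1.852·D^4.8704 / (10.67·L)]^(1/1.852)
Q = [21.9·134^1.852·0.380^4.8704 / (10.67·1180)]^0.540 = 0.3404 m³/s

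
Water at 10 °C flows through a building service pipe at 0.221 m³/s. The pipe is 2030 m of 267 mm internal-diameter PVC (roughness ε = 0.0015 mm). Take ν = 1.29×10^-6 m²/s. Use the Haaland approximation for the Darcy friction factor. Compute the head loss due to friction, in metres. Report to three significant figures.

V = 4Q/(πD²) = 4·0.221/(π·0.267²) = 3.947 m/s
Re = VD/ν = 3.947·0.267/1.29×10^-6 = 8.17×10^5 → turbulent
ε/D = 0.0015/267 = 5.62×10^-6
Haaland: f = 0.01207
h_f = f(L/D)V²/(2g) = 0.01207·(2030/0.267)·3.947²/(2·9.81) = 72.90 m

h_f ≈ 72.9 m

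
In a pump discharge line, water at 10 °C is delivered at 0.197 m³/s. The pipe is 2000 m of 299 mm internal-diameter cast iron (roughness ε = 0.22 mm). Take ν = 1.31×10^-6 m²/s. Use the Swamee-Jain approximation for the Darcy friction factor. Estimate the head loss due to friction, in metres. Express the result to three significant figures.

h_f ≈ 50.8 m

V = 4Q/(πD²) = 4·0.197/(π·0.299²) = 2.806 m/s
Re = VD/ν = 2.806·0.299/1.31×10^-6 = 6.40×10^5 → turbulent
ε/D = 0.22/299 = 7.36×10^-4
Swamee-Jain: f = 0.01894
h_f = f(L/D)V²/(2g) = 0.01894·(2000/0.299)·2.806²/(2·9.81) = 50.84 m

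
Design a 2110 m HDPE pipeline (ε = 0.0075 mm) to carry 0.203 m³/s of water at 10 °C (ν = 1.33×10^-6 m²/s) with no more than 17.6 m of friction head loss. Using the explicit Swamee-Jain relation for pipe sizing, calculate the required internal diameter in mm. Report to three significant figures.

D ≈ 356 mm

Swamee-Jain (Type III): D = 0.66·[ε^1.25·(LQ²/(gh_f))^4.75 + ν·Q^9.4·(L/(gh_f))^5.2]^0.04
LQ²/(gh_f) = 0.5036; L/(gh_f) = 12.22
Term 1 = ε^1.25·(…)^4.75 = 1.51×10^-8; Term 2 = ν·Q^9.4·(…)^5.2 = 1.85×10^-7
D = 0.66·(1.51×10^-8 + 1.85×10^-7)^0.04 = 0.3561 m = 356 mm
Check: V = 2.04 m/s, Re = 5.46×10^5, f = 0.01324, h_f = 16.6 m ≈ 17.6 m ✓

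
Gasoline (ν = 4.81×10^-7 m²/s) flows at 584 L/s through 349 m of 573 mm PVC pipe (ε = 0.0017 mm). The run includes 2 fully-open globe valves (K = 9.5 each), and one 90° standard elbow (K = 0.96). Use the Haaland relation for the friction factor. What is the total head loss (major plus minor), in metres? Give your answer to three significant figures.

H_L ≈ 6.81 m

V = 4Q/(πD²) = 2.265 m/s; V²/2g = 0.2614 m
Re = 2.70×10^6, ε/D = 2.97×10^-6 → f = 0.009970 (Haaland)
Major: h_f = f(L/D)·V²/2g = 0.009970·609.1·0.2614 = 1.587 m
Minor: ΣK = 20.0; h_m = ΣK·V²/2g = 5.218 m
Total H_L = 1.587 + 5.218 = 6.805 m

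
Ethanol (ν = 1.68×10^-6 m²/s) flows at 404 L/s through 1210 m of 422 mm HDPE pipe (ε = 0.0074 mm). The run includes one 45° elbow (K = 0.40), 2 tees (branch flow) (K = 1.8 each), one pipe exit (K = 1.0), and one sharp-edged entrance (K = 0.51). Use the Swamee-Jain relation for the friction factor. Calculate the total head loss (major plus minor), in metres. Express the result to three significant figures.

H_L ≈ 17.7 m

V = 4Q/(πD²) = 2.888 m/s; V²/2g = 0.4252 m
Re = 7.26×10^5, ε/D = 1.75×10^-5 → f = 0.01261 (Swamee-Jain)
Major: h_f = f(L/D)·V²/2g = 0.01261·2867·0.4252 = 15.37 m
Minor: ΣK = 5.51; h_m = ΣK·V²/2g = 2.343 m
Total H_L = 15.37 + 2.343 = 17.72 m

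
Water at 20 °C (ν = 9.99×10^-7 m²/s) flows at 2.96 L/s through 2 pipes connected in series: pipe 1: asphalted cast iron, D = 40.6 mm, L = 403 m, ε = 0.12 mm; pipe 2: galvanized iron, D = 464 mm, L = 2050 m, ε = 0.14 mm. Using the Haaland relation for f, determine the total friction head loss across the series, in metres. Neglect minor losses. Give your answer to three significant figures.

Pipe 1: V = 2.286 m/s, Re = 9.29×10^4, ε/D = 0.00296, f = 0.02738, h_1 = f(L/D)V²/2g = 72.40 m
Pipe 2: V = 0.01751 m/s, Re = 8130, ε/D = 3.02×10^-4, f = 0.03303, h_2 = f(L/D)V²/2g = 0.002279 m
Series → Q common, losses add: H = Σh = 72.40 m

H ≈ 72.4 m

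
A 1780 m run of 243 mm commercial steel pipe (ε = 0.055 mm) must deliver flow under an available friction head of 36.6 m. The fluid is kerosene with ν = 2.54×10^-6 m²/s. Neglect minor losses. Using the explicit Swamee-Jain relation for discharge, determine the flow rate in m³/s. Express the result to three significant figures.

Q ≈ 0.111 m³/s

Swamee-Jain (Type II): Q = -0.965·√(gD⁵h_f/L)·ln[ε/(3.7D) + √(3.17ν²L/(gD³h_f))]
√(gD⁵h_f/L) = √(9.81·0.243⁵·36.6/1780) = 0.01307
ε/(3.7D) = 6.12×10^-5; √(3.17ν²L/(gD³h_f)) = 8.41×10^-5
Q = -0.965·0.01307·ln(1.452×10^-4) = 0.1115 m³/s
Check: V = 2.40 m/s, Re = 2.30×10^5, f = 0.01702, h_f = 36.7 m ≈ 36.6 m ✓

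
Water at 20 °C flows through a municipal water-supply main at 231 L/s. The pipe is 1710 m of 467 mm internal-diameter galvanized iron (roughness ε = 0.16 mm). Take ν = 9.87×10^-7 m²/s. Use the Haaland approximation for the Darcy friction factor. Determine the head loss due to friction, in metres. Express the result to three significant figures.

V = 4Q/(πD²) = 4·0.231/(π·0.467²) = 1.349 m/s
Re = VD/ν = 1.349·0.467/9.87×10^-7 = 6.38×10^5 → turbulent
ε/D = 0.16/467 = 3.43×10^-4
Haaland: f = 0.01627
h_f = f(L/D)V²/(2g) = 0.01627·(1710/0.467)·1.349²/(2·9.81) = 5.524 m

h_f ≈ 5.52 m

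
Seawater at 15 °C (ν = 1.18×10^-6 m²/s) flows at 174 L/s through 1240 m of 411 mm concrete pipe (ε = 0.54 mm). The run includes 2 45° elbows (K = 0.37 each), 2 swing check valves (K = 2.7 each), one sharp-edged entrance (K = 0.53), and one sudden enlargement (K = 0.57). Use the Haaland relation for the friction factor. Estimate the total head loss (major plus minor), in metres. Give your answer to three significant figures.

V = 4Q/(πD²) = 1.312 m/s; V²/2g = 0.08767 m
Re = 4.57×10^5, ε/D = 0.00131 → f = 0.02152 (Haaland)
Major: h_f = f(L/D)·V²/2g = 0.02152·3017·0.08767 = 5.693 m
Minor: ΣK = 7.24; h_m = ΣK·V²/2g = 0.6347 m
Total H_L = 5.693 + 0.6347 = 6.327 m

H_L ≈ 6.33 m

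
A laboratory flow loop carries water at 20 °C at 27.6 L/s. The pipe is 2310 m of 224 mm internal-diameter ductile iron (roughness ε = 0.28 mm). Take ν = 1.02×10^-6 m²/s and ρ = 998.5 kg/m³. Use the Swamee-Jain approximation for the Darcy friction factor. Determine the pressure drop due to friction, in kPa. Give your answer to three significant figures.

Δp ≈ 56.7 kPa

V = 4Q/(πD²) = 4·0.0276/(π·0.224²) = 0.7004 m/s
Re = VD/ν = 0.7004·0.224/1.02×10^-6 = 1.54×10^5 → turbulent
ε/D = 0.28/224 = 0.00125
Swamee-Jain: f = 0.02246
h_f = f(L/D)V²/(2g) = 0.02246·(2310/0.224)·0.7004²/(2·9.81) = 5.791 m
Δp = ρg·h_f = 998.5·9.81·5.791 = 56.72 kPa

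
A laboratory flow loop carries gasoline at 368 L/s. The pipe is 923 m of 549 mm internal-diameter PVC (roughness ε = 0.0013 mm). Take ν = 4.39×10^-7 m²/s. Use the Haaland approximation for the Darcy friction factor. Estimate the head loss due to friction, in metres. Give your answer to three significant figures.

V = 4Q/(πD²) = 4·0.368/(π·0.549²) = 1.555 m/s
Re = VD/ν = 1.555·0.549/4.39×10^-7 = 1.94×10^6 → turbulent
ε/D = 0.0013/549 = 2.37×10^-6
Haaland: f = 0.01045
h_f = f(L/D)V²/(2g) = 0.01045·(923/0.549)·1.555²/(2·9.81) = 2.165 m

h_f ≈ 2.16 m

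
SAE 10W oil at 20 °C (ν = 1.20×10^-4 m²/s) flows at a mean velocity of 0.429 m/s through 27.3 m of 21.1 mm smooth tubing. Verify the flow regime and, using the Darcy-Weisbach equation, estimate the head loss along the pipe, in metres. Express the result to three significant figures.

h_f ≈ 10.3 m

Re = VD/ν = 0.429·0.02110/1.20×10^-4 = 75.4 → laminar (Re < 2300)
f = 64/Re = 0.8484
h_f = f(L/D)V²/(2g) = 0.8484·(27.3/0.02110)·0.429²/(2·9.81) = 10.30 m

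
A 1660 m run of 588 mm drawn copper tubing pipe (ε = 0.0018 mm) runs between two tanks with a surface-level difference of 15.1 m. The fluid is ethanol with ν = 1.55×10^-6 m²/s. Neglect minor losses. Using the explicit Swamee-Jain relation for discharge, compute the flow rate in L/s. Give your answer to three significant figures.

Swamee-Jain (Type II): Q = -0.965·√(gD⁵h_f/L)·ln[ε/(3.7D) + √(3.17ν²L/(gD³h_f))]
√(gD⁵h_f/L) = √(9.81·0.588⁵·15.1/1660) = 0.07920
ε/(3.7D) = 8.27×10^-7; √(3.17ν²L/(gD³h_f)) = 2.05×10^-5
Q = -0.965·0.07920·ln(2.132×10^-5) = 0.8220 m³/s
Check: V = 3.03 m/s, Re = 1.15×10^6, f = 0.01143, h_f = 15.1 m ≈ 15.1 m ✓

Q ≈ 822 L/s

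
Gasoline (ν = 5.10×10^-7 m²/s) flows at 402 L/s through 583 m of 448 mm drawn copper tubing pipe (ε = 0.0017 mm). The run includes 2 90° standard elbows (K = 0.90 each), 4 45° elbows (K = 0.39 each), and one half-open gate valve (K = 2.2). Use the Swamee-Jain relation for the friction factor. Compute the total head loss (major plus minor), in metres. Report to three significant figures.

H_L ≈ 6.30 m

V = 4Q/(πD²) = 2.550 m/s; V²/2g = 0.3315 m
Re = 2.24×10^6, ε/D = 3.79×10^-6 → f = 0.01034 (Swamee-Jain)
Major: h_f = f(L/D)·V²/2g = 0.01034·1301·0.3315 = 4.459 m
Minor: ΣK = 5.56; h_m = ΣK·V²/2g = 1.843 m
Total H_L = 4.459 + 1.843 = 6.302 m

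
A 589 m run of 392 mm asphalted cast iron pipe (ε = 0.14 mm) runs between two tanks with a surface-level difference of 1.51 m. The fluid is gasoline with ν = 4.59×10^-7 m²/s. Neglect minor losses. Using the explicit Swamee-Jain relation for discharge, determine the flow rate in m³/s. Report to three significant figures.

Swamee-Jain (Type II): Q = -0.965·√(gD⁵h_f/L)·ln[ε/(3.7D) + √(3.17ν²L/(gD³h_f))]
√(gD⁵h_f/L) = √(9.81·0.392⁵·1.51/589) = 0.01526
ε/(3.7D) = 9.65×10^-5; √(3.17ν²L/(gD³h_f)) = 2.10×10^-5
Q = -0.965·0.01526·ln(1.175×10^-4) = 0.1332 m³/s
Check: V = 1.10 m/s, Re = 9.43×10^5, f = 0.01628, h_f = 1.52 m ≈ 1.51 m ✓

Q ≈ 0.133 m³/s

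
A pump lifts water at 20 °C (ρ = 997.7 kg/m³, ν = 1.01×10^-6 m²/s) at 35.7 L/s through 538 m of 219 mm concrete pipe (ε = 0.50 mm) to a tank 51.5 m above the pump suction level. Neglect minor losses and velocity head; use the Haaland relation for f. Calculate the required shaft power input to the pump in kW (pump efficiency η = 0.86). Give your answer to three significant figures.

V = 4Q/(πD²) = 0.9477 m/s; Re = 2.06×10^5; ε/D = 0.00228; f = 0.02502
h_f = f(L/D)V²/2g = 2.813 m
Total head H = z + h_f = 51.5 + 2.813 = 54.31 m
P_hyd = ρgQH = 997.7·9.81·0.0357·54.31 = 18.98 kW
P_shaft = P_hyd/η = 18.98/0.86 = 22.07 kW

P_shaft ≈ 22.1 kW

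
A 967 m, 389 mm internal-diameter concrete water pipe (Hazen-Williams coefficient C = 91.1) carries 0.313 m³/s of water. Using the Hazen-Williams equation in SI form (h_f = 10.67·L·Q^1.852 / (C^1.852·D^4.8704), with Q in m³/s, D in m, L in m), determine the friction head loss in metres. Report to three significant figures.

h_f = 10.67·967·0.313^1.852 / (91.1^1.852·0.389^4.8704) = 28.02 m

h_f ≈ 28.0 m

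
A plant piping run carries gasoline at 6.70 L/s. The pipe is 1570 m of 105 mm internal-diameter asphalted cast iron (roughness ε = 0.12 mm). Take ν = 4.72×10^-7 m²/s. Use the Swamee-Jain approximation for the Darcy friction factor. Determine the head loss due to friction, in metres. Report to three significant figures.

V = 4Q/(πD²) = 4·0.00670/(π·0.105²) = 0.7738 m/s
Re = VD/ν = 0.7738·0.105/4.72×10^-7 = 1.72×10^5 → turbulent
ε/D = 0.12/105 = 0.00114
Swamee-Jain: f = 0.02193
h_f = f(L/D)V²/(2g) = 0.02193·(1570/0.105)·0.7738²/(2·9.81) = 10.01 m

h_f ≈ 10.0 m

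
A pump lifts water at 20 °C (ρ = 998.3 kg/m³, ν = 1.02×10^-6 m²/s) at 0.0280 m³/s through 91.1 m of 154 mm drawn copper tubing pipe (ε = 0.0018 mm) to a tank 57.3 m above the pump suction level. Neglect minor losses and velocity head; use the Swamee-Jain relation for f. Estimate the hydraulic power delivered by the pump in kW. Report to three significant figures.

V = 4Q/(πD²) = 1.503 m/s; Re = 2.27×10^5; ε/D = 1.17×10^-5; f = 0.01527
h_f = f(L/D)V²/2g = 1.041 m
Total head H = z + h_f = 57.3 + 1.041 = 58.34 m
P_hyd = ρgQH = 998.3·9.81·0.0280·58.34 = 16.00 kW

P_hyd ≈ 16.0 kW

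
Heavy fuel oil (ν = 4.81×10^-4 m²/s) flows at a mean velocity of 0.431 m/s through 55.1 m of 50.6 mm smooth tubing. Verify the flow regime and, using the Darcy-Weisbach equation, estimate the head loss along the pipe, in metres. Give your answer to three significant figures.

Re = VD/ν = 0.431·0.05060/4.81×10^-4 = 45.3 → laminar (Re < 2300)
f = 64/Re = 1.412
h_f = f(L/D)V²/(2g) = 1.412·(55.1/0.05060)·0.431²/(2·9.81) = 14.55 m

h_f ≈ 14.6 m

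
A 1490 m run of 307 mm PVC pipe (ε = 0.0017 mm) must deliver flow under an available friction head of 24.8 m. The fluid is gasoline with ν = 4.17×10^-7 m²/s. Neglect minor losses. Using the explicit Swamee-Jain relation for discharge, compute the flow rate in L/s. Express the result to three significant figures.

Swamee-Jain (Type II): Q = -0.965·√(gD⁵h_f/L)·ln[ε/(3.7D) + √(3.17ν²L/(gD³h_f))]
√(gD⁵h_f/L) = √(9.81·0.307⁵·24.8/1490) = 0.02110
ε/(3.7D) = 1.50×10^-6; √(3.17ν²L/(gD³h_f)) = 1.08×10^-5
Q = -0.965·0.02110·ln(1.230×10^-5) = 0.2302 m³/s
Check: V = 3.11 m/s, Re = 2.29×10^6, f = 0.01038, h_f = 24.8 m ≈ 24.8 m ✓

Q ≈ 230 L/s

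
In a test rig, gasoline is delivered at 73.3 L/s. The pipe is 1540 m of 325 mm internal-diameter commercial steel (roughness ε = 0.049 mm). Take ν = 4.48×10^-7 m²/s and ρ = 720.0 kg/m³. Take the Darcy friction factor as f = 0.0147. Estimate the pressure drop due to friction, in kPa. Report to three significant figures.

Δp ≈ 19.6 kPa

V = 4Q/(πD²) = 4·0.0733/(π·0.325²) = 0.8836 m/s
h_f = f(L/D)V²/(2g) = 0.01470·(1540/0.325)·0.8836²/(2·9.81) = 2.772 m
Δp = ρg·h_f = 720.0·9.81·2.772 = 19.58 kPa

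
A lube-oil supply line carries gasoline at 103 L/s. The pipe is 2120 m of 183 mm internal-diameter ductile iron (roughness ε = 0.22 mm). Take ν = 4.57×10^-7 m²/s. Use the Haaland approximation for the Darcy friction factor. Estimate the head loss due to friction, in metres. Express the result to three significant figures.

V = 4Q/(πD²) = 4·0.103/(π·0.183²) = 3.916 m/s
Re = VD/ν = 3.916·0.183/4.57×10^-7 = 1.57×10^6 → turbulent
ε/D = 0.22/183 = 0.00120
Haaland: f = 0.02074
h_f = f(L/D)V²/(2g) = 0.02074·(2120/0.183)·3.916²/(2·9.81) = 187.8 m

h_f ≈ 188 m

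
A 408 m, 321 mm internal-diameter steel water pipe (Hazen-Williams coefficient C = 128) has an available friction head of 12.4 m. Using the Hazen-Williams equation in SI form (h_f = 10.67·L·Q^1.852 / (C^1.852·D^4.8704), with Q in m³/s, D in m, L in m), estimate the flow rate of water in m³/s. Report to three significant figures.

Rearranging: Q = [h_f·C^1.852·D^4.8704 / (10.67·L)]^(1/1.852)
Q = [12.4·128^1.852·0.321^4.8704 / (10.67·408)]^0.540 = 0.2723 m³/s

Q ≈ 0.272 m³/s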